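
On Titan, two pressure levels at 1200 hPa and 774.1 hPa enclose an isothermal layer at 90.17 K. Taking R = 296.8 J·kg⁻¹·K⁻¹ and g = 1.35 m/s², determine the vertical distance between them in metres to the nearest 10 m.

Δz ≈ 8690 m

Hypsometric equation: Δz = (R T̄/g) ln(P₁/P₂).
R T̄/g = 296.8 × 90.17 / 1.35 = 19824 m.
ln(1200/774.1) = ln(1.5502) = 0.43838.
Δz = 19824 × 0.43838 = 8690.4 m.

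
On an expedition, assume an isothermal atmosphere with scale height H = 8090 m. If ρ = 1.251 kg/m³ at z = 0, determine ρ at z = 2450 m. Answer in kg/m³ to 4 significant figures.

In an isothermal atmosphere, density decays like pressure: ρ = ρ₀ exp(−z/H).
z/H = 2450.0/8090.0 = 0.30284; exp(−0.30284) = 0.73872.
ρ = 1.251 × 0.73872 = 0.92414 kg/m³.

ρ ≈ 0.9241 kg/m³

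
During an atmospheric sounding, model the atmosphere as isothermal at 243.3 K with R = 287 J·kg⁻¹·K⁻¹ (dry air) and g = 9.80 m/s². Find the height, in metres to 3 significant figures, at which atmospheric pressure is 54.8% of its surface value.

Scale height: H = RT/g = 287 × 243.3 / 9.80 = 7125.2 m.
Set P/P₀ = exp(−z/H) = 0.548, so z = −H ln(0.548).
−ln(0.548) = 0.60148; z = 7125.2 × 0.60148 = 4285.7 m.

z ≈ 4290 m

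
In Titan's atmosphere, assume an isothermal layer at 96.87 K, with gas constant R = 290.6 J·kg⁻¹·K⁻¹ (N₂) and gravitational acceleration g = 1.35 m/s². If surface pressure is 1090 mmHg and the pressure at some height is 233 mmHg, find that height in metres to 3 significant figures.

z ≈ 32200 m

Scale height: H = RT/g = 290.6 × 96.87 / 1.35 = 20852 m.
Invert the barometric formula: z = H ln(P₀/P).
P₀/P = 1090/233 = 4.6781; ln(4.6781) = 1.5429.
z = 20852 × 1.5429 = 32173 m.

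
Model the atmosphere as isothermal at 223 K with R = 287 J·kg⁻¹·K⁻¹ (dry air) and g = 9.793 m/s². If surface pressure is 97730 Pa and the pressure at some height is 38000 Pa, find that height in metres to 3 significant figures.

z ≈ 6170 m

Scale height: H = RT/g = 287 × 223 / 9.793 = 6535.4 m.
Invert the barometric formula: z = H ln(P₀/P).
P₀/P = 97730/38000 = 2.5718; ln(2.5718) = 0.94461.
z = 6535.4 × 0.94461 = 6173.4 m.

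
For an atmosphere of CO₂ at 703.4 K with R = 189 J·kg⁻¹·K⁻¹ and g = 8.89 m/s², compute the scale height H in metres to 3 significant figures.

The scale height of an isothermal atmosphere is H = RT/g.
H = 189 × 703.4 / 8.89 = 132940/8.89 = 14954 m.

H ≈ 15000 m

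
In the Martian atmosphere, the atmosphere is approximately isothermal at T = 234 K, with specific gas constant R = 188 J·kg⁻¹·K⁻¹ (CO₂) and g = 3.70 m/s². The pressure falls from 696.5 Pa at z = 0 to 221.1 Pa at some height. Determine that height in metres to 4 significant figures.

Scale height: H = RT/g = 188 × 234 / 3.70 = 11890 m.
Invert the barometric formula: z = H ln(P₀/P).
P₀/P = 696.5/221.1 = 3.1502; ln(3.1502) = 1.1475.
z = 11890 × 1.1475 = 13644 m.

z ≈ 13640 m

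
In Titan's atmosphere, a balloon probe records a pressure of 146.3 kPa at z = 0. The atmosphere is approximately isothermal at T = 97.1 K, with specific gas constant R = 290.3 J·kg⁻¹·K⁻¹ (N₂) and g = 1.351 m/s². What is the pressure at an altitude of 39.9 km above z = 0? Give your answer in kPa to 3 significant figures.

P ≈ 21.6 kPa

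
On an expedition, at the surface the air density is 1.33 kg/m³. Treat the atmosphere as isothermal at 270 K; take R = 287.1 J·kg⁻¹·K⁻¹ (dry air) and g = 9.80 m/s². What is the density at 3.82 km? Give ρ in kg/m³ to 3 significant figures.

Scale height: H = RT/g = 287.1 × 270 / 9.80 = 7909.9 m.
In an isothermal atmosphere, density decays like pressure: ρ = ρ₀ exp(−z/H).
z/H = 3820.0/7909.9 = 0.48294; exp(−0.48294) = 0.61697.
ρ = 1.33 × 0.61697 = 0.82057 kg/m³.

ρ ≈ 0.821 kg/m³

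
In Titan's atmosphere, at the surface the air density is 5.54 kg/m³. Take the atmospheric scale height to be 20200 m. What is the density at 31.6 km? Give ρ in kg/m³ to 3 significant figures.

ρ ≈ 1.16 kg/m³

In an isothermal atmosphere, density decays like pressure: ρ = ρ₀ exp(−z/H).
z/H = 31600/20200 = 1.5644; exp(−1.5644) = 0.20921.
ρ = 5.54 × 0.20921 = 1.1590 kg/m³.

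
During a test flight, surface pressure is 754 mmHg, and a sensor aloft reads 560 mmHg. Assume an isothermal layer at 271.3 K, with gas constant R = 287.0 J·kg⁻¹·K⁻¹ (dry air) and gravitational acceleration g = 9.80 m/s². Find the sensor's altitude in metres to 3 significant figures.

z ≈ 2360 m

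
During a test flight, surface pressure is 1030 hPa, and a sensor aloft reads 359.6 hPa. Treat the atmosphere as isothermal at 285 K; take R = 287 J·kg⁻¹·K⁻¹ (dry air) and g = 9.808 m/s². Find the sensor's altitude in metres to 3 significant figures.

z ≈ 8780 m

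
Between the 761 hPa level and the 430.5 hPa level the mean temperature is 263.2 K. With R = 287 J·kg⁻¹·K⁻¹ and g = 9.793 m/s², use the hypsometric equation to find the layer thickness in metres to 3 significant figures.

Δz ≈ 4390 m

Hypsometric equation: Δz = (R T̄/g) ln(P₁/P₂).
R T̄/g = 287 × 263.2 / 9.793 = 7713.5 m.
ln(761/430.5) = ln(1.7677) = 0.56968.
Δz = 7713.5 × 0.56968 = 4394.2 m.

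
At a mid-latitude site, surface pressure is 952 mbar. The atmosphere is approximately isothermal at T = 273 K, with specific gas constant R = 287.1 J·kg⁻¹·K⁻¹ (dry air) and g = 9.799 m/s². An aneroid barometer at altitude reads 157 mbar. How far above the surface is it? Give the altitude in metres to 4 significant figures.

Scale height: H = RT/g = 287.1 × 273 / 9.799 = 7998.6 m.
Invert the barometric formula: z = H ln(P₀/P).
P₀/P = 952/157 = 6.0637; ln(6.0637) = 1.8023.
z = 7998.6 × 1.8023 = 14416 m.

z ≈ 14420 m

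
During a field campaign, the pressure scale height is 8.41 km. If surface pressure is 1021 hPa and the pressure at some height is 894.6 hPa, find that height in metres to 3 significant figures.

Invert the barometric formula: z = H ln(P₀/P).
P₀/P = 1021/894.6 = 1.1413; ln(1.1413) = 0.13217.
z = 8410.0 × 0.13217 = 1111.5 m.

z ≈ 1110 m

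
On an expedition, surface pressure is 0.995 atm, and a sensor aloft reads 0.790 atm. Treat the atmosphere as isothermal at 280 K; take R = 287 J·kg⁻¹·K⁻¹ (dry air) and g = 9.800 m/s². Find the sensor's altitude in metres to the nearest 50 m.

z ≈ 1900 m

Scale height: H = RT/g = 287 × 280 / 9.800 = 8200.0 m.
Invert the barometric formula: z = H ln(P₀/P).
P₀/P = 0.995/0.790 = 1.2595; ln(1.2595) = 0.23071.
z = 8200.0 × 0.23071 = 1891.8 m.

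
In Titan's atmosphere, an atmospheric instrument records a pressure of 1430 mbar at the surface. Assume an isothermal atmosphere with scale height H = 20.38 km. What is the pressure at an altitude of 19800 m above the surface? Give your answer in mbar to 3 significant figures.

Barometric formula: P = P₀ exp(−z/H).
z/H = 19800/20380 = 0.97154; exp(−0.97154) = 0.37850.
P = 1430 × 0.37850 = 541.25 mbar.

P ≈ 541 mbar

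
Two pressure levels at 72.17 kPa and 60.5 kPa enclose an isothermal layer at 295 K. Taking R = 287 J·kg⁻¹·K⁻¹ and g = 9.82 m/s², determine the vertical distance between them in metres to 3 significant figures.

Hypsometric equation: Δz = (R T̄/g) ln(P₁/P₂).
R T̄/g = 287 × 295 / 9.82 = 8621.7 m.
ln(72.17/60.5) = ln(1.1929) = 0.17639.
Δz = 8621.7 × 0.17639 = 1520.8 m.

Δz ≈ 1520 m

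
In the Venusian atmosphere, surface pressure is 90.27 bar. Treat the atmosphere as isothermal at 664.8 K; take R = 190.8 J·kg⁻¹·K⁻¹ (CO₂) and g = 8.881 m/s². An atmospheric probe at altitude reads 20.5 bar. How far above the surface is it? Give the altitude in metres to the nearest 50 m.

Scale height: H = RT/g = 190.8 × 664.8 / 8.881 = 14283 m.
Invert the barometric formula: z = H ln(P₀/P).
P₀/P = 90.27/20.5 = 4.4034; ln(4.4034) = 1.4824.
z = 14283 × 1.4824 = 21173 m.

z ≈ 21150 m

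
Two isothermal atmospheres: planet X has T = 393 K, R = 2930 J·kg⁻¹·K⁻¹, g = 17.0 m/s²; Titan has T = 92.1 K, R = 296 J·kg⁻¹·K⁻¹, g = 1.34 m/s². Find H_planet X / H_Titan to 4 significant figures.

H = RT/g for each body.
H_planet X = 2930 × 393 / 17.0 = 67735 m.
H_Titan = 296 × 92.1 / 1.34 = 20344 m.
H_planet X/H_Titan = 67735/20344 = 3.3295.

H_planet X/H_Titan ≈ 3.329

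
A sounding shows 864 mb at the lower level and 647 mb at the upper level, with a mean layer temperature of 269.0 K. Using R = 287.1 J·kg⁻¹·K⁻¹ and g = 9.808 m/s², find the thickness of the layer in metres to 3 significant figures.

Δz ≈ 2280 m

Hypsometric equation: Δz = (R T̄/g) ln(P₁/P₂).
R T̄/g = 287.1 × 269.0 / 9.808 = 7874.2 m.
ln(864/647) = ln(1.3354) = 0.28923.
Δz = 7874.2 × 0.28923 = 2277.5 m.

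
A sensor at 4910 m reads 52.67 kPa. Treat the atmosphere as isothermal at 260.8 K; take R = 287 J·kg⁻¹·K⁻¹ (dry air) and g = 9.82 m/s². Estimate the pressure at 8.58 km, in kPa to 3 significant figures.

Scale height: H = RT/g = 287 × 260.8 / 9.82 = 7622.2 m.
Between two levels, P₂ = P₁ exp(−Δz/H) with Δz = z₂ − z₁.
Δz = 8580.0 − 4910.0 = 3670.0 m; Δz/H = 3670.0/7622.2 = 0.48149.
P₂ = 52.67 × exp(−0.48149) = 52.67 × 0.61786 = 32.543 kPa.

P ≈ 32.5 kPa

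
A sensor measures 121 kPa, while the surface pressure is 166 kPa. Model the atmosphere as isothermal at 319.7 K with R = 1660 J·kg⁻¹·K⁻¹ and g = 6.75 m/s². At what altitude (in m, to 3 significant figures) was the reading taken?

z ≈ 24900 m

Scale height: H = RT/g = 1660 × 319.7 / 6.75 = 78623 m.
Invert the barometric formula: z = H ln(P₀/P).
P₀/P = 166/121 = 1.3719; ln(1.3719) = 0.31620.
z = 78623 × 0.31620 = 24861 m.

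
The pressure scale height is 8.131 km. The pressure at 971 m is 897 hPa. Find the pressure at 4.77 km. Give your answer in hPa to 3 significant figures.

P ≈ 562 hPa

Between two levels, P₂ = P₁ exp(−Δz/H) with Δz = z₂ − z₁.
Δz = 4770.0 − 971.00 = 3799.0 m; Δz/H = 3799.0/8131.0 = 0.46722.
P₂ = 897 × exp(−0.46722) = 897 × 0.62674 = 562.19 hPa.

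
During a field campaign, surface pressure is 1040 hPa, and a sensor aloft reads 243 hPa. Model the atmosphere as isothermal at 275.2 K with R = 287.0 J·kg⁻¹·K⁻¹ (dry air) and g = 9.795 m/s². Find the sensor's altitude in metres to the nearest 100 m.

z ≈ 11700 m

Scale height: H = RT/g = 287.0 × 275.2 / 9.795 = 8063.5 m.
Invert the barometric formula: z = H ln(P₀/P).
P₀/P = 1040/243 = 4.2798; ln(4.2798) = 1.4539.
z = 8063.5 × 1.4539 = 11724 m.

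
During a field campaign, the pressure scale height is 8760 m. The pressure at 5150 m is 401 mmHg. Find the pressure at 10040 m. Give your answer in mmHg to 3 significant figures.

P ≈ 229 mmHg

Between two levels, P₂ = P₁ exp(−Δz/H) with Δz = z₂ − z₁.
Δz = 10040 − 5150.0 = 4890.0 m; Δz/H = 4890.0/8760.0 = 0.55822.
P₂ = 401 × exp(−0.55822) = 401 × 0.57223 = 229.46 mmHg.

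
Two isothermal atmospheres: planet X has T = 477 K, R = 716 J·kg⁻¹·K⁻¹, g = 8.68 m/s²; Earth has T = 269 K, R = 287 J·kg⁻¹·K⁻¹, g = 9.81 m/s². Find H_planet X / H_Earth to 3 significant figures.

H = RT/g for each body.
H_planet X = 716 × 477 / 8.68 = 39347 m.
H_Earth = 287 × 269 / 9.81 = 7869.8 m.
H_planet X/H_Earth = 39347/7869.8 = 4.9997.

H_planet X/H_Earth ≈ 5.00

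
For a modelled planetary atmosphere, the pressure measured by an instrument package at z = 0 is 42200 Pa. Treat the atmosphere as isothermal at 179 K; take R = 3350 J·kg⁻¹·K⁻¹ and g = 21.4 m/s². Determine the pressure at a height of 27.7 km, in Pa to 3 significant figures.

P ≈ 15700 Pa

Scale height: H = RT/g = 3350 × 179 / 21.4 = 28021 m.
Barometric formula: P = P₀ exp(−z/H).
z/H = 27700/28021 = 0.98854; exp(−0.98854) = 0.37212.
P = 42200 × 0.37212 = 15703 Pa.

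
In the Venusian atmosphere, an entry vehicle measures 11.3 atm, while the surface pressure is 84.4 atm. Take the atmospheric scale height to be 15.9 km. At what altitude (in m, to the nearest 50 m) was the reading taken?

z ≈ 31950 m

Invert the barometric formula: z = H ln(P₀/P).
P₀/P = 84.4/11.3 = 7.4690; ln(7.4690) = 2.0108.
z = 15900 × 2.0108 = 31972 m.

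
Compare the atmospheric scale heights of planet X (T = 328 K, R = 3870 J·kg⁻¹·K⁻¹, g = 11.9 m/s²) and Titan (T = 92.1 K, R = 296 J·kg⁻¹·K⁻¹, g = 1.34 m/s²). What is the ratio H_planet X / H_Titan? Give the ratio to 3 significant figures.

H_planet X/H_Titan ≈ 5.24

H = RT/g for each body.
H_planet X = 3870 × 328 / 11.9 = 106670 m.
H_Titan = 296 × 92.1 / 1.34 = 20344 m.
H_planet X/H_Titan = 106670/20344 = 5.2433.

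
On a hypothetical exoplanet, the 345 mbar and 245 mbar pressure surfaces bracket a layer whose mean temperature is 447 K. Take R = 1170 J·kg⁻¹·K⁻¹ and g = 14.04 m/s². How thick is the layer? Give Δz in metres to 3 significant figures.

Hypsometric equation: Δz = (R T̄/g) ln(P₁/P₂).
R T̄/g = 1170 × 447 / 14.04 = 37250 m.
ln(345/245) = ln(1.4082) = 0.34231.
Δz = 37250 × 0.34231 = 12751 m.

Δz ≈ 12800 m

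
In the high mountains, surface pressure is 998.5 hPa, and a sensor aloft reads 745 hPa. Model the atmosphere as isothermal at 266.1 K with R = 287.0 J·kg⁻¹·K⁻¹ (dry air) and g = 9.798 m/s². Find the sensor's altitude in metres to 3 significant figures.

Scale height: H = RT/g = 287.0 × 266.1 / 9.798 = 7794.5 m.
Invert the barometric formula: z = H ln(P₀/P).
P₀/P = 998.5/745 = 1.3403; ln(1.3403) = 0.29289.
z = 7794.5 × 0.29289 = 2282.9 m.

z ≈ 2280 m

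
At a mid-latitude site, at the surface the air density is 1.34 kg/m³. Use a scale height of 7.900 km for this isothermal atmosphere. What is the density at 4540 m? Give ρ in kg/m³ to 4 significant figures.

ρ ≈ 0.7543 kg/m³

In an isothermal atmosphere, density decays like pressure: ρ = ρ₀ exp(−z/H).
z/H = 4540.0/7900.0 = 0.57468; exp(−0.57468) = 0.56288.
ρ = 1.34 × 0.56288 = 0.75426 kg/m³.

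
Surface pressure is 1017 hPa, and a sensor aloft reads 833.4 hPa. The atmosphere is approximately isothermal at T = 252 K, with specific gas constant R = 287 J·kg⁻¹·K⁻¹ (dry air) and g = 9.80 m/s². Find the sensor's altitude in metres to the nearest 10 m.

z ≈ 1470 m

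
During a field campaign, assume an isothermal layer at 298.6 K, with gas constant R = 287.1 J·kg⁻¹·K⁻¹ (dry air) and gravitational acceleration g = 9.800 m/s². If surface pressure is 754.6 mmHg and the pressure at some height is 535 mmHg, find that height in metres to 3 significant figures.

Scale height: H = RT/g = 287.1 × 298.6 / 9.800 = 8747.8 m.
Invert the barometric formula: z = H ln(P₀/P).
P₀/P = 754.6/535 = 1.4105; ln(1.4105) = 0.34394.
z = 8747.8 × 0.34394 = 3008.7 m.

z ≈ 3010 m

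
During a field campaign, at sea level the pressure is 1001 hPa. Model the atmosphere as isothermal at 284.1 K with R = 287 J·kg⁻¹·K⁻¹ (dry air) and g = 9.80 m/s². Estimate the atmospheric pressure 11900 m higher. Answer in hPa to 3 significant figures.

P ≈ 239 hPa

Scale height: H = RT/g = 287 × 284.1 / 9.80 = 8320.1 m.
Barometric formula: P = P₀ exp(−z/H).
z/H = 11900/8320.1 = 1.4303; exp(−1.4303) = 0.23924.
P = 1001 × 0.23924 = 239.48 hPa.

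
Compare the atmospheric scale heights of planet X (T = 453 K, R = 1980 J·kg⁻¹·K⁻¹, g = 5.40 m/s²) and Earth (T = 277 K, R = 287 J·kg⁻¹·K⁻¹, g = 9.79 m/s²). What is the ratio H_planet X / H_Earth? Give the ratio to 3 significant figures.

H_planet X/H_Earth ≈ 20.5

H = RT/g for each body.
H_planet X = 1980 × 453 / 5.40 = 166100 m.
H_Earth = 287 × 277 / 9.79 = 8120.4 m.
H_planet X/H_Earth = 166100/8120.4 = 20.455.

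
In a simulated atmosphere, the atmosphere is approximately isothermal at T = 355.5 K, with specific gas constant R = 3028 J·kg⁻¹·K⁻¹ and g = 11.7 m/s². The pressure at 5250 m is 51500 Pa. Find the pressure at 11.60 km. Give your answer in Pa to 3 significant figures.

Scale height: H = RT/g = 3028 × 355.5 / 11.7 = 92005 m.
Between two levels, P₂ = P₁ exp(−Δz/H) with Δz = z₂ − z₁.
Δz = 11600 − 5250.0 = 6350.0 m; Δz/H = 6350.0/92005 = 0.069018.
P₂ = 51500 × exp(−0.069018) = 51500 × 0.93331 = 48065 Pa.

P ≈ 48100 Pa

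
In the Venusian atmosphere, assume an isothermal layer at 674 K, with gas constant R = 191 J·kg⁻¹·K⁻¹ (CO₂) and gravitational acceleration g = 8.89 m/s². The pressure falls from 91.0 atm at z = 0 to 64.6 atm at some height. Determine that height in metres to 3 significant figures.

z ≈ 4960 m

Scale height: H = RT/g = 191 × 674 / 8.89 = 14481 m.
Invert the barometric formula: z = H ln(P₀/P).
P₀/P = 91.0/64.6 = 1.4087; ln(1.4087) = 0.34267.
z = 14481 × 0.34267 = 4962.2 m.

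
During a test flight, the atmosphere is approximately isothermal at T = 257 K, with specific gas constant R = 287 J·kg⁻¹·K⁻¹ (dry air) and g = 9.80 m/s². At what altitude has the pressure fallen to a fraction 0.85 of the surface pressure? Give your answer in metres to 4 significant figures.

z ≈ 1223 m

Scale height: H = RT/g = 287 × 257 / 9.80 = 7526.4 m.
Set P/P₀ = exp(−z/H) = 0.85, so z = −H ln(0.85).
−ln(0.85) = 0.16252; z = 7526.4 × 0.16252 = 1223.2 m.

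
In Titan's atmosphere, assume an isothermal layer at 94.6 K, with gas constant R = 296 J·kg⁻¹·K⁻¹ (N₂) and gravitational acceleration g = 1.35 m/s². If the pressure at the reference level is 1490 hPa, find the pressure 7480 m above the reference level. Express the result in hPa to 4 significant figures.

Scale height: H = RT/g = 296 × 94.6 / 1.35 = 20742 m.
Barometric formula: P = P₀ exp(−z/H).
z/H = 7480.0/20742 = 0.36062; exp(−0.36062) = 0.69724.
P = 1490 × 0.69724 = 1038.9 hPa.

P ≈ 1039 hPa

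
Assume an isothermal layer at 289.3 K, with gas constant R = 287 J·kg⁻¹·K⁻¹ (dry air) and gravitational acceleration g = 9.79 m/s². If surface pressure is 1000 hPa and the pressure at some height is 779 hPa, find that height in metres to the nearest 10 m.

z ≈ 2120 m

Scale height: H = RT/g = 287 × 289.3 / 9.79 = 8481.0 m.
Invert the barometric formula: z = H ln(P₀/P).
P₀/P = 1000/779 = 1.2837; ln(1.2837) = 0.24975.
z = 8481.0 × 0.24975 = 2118.1 m.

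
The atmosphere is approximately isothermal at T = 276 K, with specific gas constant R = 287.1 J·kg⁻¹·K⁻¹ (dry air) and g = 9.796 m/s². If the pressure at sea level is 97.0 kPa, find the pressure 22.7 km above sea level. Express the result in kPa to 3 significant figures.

Scale height: H = RT/g = 287.1 × 276 / 9.796 = 8089.0 m.
Barometric formula: P = P₀ exp(−z/H).
z/H = 22700/8089.0 = 2.8063; exp(−2.8063) = 0.060428.
P = 97.0 × 0.060428 = 5.8615 kPa.

P ≈ 5.86 kPa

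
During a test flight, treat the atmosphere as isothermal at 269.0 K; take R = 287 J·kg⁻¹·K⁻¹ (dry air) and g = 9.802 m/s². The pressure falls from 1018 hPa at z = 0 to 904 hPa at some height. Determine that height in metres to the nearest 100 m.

z ≈ 900 m

Scale height: H = RT/g = 287 × 269.0 / 9.802 = 7876.2 m.
Invert the barometric formula: z = H ln(P₀/P).
P₀/P = 1018/904 = 1.1261; ln(1.1261) = 0.11876.
z = 7876.2 × 0.11876 = 935.38 m.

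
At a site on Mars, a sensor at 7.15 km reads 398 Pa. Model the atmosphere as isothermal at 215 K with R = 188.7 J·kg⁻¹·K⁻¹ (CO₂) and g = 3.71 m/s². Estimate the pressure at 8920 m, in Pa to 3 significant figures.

Scale height: H = RT/g = 188.7 × 215 / 3.71 = 10935 m.
Between two levels, P₂ = P₁ exp(−Δz/H) with Δz = z₂ − z₁.
Δz = 8920.0 − 7150.0 = 1770.0 m; Δz/H = 1770.0/10935 = 0.16187.
P₂ = 398 × exp(−0.16187) = 398 × 0.85055 = 338.52 Pa.

P ≈ 339 Pa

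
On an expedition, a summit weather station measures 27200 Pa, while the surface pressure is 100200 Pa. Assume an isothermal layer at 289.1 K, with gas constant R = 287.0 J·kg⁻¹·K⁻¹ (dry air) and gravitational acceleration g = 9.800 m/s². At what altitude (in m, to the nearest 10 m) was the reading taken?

Scale height: H = RT/g = 287.0 × 289.1 / 9.800 = 8466.5 m.
Invert the barometric formula: z = H ln(P₀/P).
P₀/P = 100200/27200 = 3.6838; ln(3.6838) = 1.3039.
z = 8466.5 × 1.3039 = 11039 m.

z ≈ 11040 m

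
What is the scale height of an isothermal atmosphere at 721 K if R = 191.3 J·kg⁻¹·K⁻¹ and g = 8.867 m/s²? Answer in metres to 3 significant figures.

The scale height of an isothermal atmosphere is H = RT/g.
H = 191.3 × 721 / 8.867 = 137930/8.867 = 15555 m.

H ≈ 15600 m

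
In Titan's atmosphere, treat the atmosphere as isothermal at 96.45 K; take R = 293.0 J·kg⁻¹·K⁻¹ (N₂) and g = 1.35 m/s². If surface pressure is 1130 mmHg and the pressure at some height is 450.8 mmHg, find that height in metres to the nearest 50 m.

Scale height: H = RT/g = 293.0 × 96.45 / 1.35 = 20933 m.
Invert the barometric formula: z = H ln(P₀/P).
P₀/P = 1130/450.8 = 2.5067; ln(2.5067) = 0.91897.
z = 20933 × 0.91897 = 19237 m.

z ≈ 19250 m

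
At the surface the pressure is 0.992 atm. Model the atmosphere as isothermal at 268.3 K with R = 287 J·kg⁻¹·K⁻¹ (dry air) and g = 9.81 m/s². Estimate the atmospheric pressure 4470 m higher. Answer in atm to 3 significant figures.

P ≈ 0.561 atm

Scale height: H = RT/g = 287 × 268.3 / 9.81 = 7849.3 m.
Barometric formula: P = P₀ exp(−z/H).
z/H = 4470.0/7849.3 = 0.56948; exp(−0.56948) = 0.56582.
P = 0.992 × 0.56582 = 0.56129 atm.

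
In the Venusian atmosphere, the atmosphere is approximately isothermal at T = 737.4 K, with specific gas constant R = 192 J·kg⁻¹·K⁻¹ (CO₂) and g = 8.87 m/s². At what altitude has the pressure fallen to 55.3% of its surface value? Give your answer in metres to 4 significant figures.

z ≈ 9456 m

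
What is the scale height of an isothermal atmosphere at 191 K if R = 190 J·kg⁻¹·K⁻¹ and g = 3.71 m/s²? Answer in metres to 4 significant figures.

H ≈ 9782 m

The scale height of an isothermal atmosphere is H = RT/g.
H = 190 × 191 / 3.71 = 36290/3.71 = 9781.7 m.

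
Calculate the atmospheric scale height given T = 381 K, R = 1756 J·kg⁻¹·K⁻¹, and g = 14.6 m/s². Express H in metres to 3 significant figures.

The scale height of an isothermal atmosphere is H = RT/g.
H = 1756 × 381 / 14.6 = 669040/14.6 = 45825 m.

H ≈ 45800 m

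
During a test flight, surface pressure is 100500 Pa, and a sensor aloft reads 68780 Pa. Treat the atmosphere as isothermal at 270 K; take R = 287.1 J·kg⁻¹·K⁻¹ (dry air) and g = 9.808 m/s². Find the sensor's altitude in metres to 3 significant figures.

z ≈ 3000 m

Scale height: H = RT/g = 287.1 × 270 / 9.808 = 7903.4 m.
Invert the barometric formula: z = H ln(P₀/P).
P₀/P = 100500/68780 = 1.4612; ln(1.4612) = 0.37926.
z = 7903.4 × 0.37926 = 2997.4 m.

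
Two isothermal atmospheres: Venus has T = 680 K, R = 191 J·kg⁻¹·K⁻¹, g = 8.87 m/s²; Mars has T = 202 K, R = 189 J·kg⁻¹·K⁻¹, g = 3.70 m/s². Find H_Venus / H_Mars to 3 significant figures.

H_Venus/H_Mars ≈ 1.42

H = RT/g for each body.
H_Venus = 191 × 680 / 8.87 = 14643 m.
H_Mars = 189 × 202 / 3.70 = 10318 m.
H_Venus/H_Mars = 14643/10318 = 1.4192.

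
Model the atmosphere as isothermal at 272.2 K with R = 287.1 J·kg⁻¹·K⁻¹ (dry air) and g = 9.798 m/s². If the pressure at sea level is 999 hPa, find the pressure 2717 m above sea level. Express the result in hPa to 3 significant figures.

Scale height: H = RT/g = 287.1 × 272.2 / 9.798 = 7976.0 m.
Barometric formula: P = P₀ exp(−z/H).
z/H = 2717.0/7976.0 = 0.34065; exp(−0.34065) = 0.71131.
P = 999 × 0.71131 = 710.60 hPa.

P ≈ 711 hPa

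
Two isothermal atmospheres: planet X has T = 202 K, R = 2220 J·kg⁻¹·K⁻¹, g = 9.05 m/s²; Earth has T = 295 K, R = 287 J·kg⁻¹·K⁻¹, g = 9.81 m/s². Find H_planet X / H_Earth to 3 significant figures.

H = RT/g for each body.
H_planet X = 2220 × 202 / 9.05 = 49551 m.
H_Earth = 287 × 295 / 9.81 = 8630.5 m.
H_planet X/H_Earth = 49551/8630.5 = 5.7414.

H_planet X/H_Earth ≈ 5.74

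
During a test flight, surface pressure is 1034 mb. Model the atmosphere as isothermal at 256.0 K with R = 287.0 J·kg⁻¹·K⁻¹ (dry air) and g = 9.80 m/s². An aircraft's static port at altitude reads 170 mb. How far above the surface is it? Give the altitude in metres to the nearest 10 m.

z ≈ 13540 m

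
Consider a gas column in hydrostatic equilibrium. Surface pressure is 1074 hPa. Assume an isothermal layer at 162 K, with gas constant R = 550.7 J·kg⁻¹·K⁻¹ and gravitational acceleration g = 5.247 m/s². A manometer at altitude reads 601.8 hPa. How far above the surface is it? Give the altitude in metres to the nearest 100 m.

z ≈ 9800 m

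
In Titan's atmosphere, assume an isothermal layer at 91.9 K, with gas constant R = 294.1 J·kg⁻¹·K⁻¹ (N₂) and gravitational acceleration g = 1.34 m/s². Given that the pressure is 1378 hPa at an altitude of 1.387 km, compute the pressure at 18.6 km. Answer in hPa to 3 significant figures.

P ≈ 587 hPa

Scale height: H = RT/g = 294.1 × 91.9 / 1.34 = 20170 m.
Between two levels, P₂ = P₁ exp(−Δz/H) with Δz = z₂ − z₁.
Δz = 18600 − 1387.0 = 17213 m; Δz/H = 17213/20170 = 0.85340.
P₂ = 1378 × exp(−0.85340) = 1378 × 0.42596 = 586.97 hPa.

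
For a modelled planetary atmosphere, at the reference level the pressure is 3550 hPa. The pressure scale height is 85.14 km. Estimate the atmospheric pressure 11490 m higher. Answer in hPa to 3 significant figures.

Barometric formula: P = P₀ exp(−z/H).
z/H = 11490/85140 = 0.13495; exp(−0.13495) = 0.87376.
P = 3550 × 0.87376 = 3101.8 hPa.

P ≈ 3100 hPa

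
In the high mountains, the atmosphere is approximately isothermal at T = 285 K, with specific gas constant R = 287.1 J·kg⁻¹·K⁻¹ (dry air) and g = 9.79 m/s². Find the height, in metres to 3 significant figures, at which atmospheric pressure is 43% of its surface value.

z ≈ 7050 m

Scale height: H = RT/g = 287.1 × 285 / 9.79 = 8357.9 m.
Set P/P₀ = exp(−z/H) = 0.43, so z = −H ln(0.43).
−ln(0.43) = 0.84397; z = 8357.9 × 0.84397 = 7053.8 m.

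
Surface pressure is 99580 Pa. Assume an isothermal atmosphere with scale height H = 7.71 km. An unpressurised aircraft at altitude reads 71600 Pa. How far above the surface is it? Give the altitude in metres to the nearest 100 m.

z ≈ 2500 m

Invert the barometric formula: z = H ln(P₀/P).
P₀/P = 99580/71600 = 1.3908; ln(1.3908) = 0.32988.
z = 7710.0 × 0.32988 = 2543.4 m.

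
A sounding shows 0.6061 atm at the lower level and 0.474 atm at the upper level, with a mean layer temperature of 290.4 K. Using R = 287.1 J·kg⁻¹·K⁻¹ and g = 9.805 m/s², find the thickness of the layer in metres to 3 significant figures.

Δz ≈ 2090 m

Hypsometric equation: Δz = (R T̄/g) ln(P₁/P₂).
R T̄/g = 287.1 × 290.4 / 9.805 = 8503.2 m.
ln(0.6061/0.474) = ln(1.2787) = 0.24584.
Δz = 8503.2 × 0.24584 = 2090.4 m.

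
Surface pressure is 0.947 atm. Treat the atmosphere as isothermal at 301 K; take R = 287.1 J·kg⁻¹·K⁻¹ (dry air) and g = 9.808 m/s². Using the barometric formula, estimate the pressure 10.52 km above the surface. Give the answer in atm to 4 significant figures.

P ≈ 0.2870 atm

Scale height: H = RT/g = 287.1 × 301 / 9.808 = 8810.9 m.
Barometric formula: P = P₀ exp(−z/H).
z/H = 10520/8810.9 = 1.1940; exp(−1.1940) = 0.30301.
P = 0.947 × 0.30301 = 0.28695 atm.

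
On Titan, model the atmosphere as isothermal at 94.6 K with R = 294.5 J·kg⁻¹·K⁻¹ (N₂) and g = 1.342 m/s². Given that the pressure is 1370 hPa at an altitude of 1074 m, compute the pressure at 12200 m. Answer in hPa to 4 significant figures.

Scale height: H = RT/g = 294.5 × 94.6 / 1.342 = 20760 m.
Between two levels, P₂ = P₁ exp(−Δz/H) with Δz = z₂ − z₁.
Δz = 12200 − 1074.0 = 11126 m; Δz/H = 11126/20760 = 0.53593.
P₂ = 1370 × exp(−0.53593) = 1370 × 0.58512 = 801.61 hPa.

P ≈ 801.6 hPa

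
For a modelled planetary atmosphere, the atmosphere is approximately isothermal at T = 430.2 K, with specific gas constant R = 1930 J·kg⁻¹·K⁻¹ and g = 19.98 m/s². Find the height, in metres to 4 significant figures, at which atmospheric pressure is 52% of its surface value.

z ≈ 27170 m

Scale height: H = RT/g = 1930 × 430.2 / 19.98 = 41556 m.
Set P/P₀ = exp(−z/H) = 0.52, so z = −H ln(0.52).
−ln(0.52) = 0.65393; z = 41556 × 0.65393 = 27175 m.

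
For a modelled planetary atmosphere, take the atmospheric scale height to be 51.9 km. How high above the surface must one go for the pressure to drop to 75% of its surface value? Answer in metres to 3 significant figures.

z ≈ 14900 m

Set P/P₀ = exp(−z/H) = 0.75, so z = −H ln(0.75).
−ln(0.75) = 0.28768; z = 51900 × 0.28768 = 14931 m.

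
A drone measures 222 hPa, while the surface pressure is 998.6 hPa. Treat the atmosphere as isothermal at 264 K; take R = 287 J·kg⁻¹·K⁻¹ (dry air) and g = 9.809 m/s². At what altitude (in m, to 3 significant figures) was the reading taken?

Scale height: H = RT/g = 287 × 264 / 9.809 = 7724.3 m.
Invert the barometric formula: z = H ln(P₀/P).
P₀/P = 998.6/222 = 4.4982; ln(4.4982) = 1.5037.
z = 7724.3 × 1.5037 = 11615 m.

z ≈ 11600 m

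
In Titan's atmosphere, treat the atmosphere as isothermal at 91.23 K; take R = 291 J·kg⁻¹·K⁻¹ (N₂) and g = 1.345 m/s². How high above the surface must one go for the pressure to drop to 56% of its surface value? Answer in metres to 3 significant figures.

Scale height: H = RT/g = 291 × 91.23 / 1.345 = 19738 m.
Set P/P₀ = exp(−z/H) = 0.56, so z = −H ln(0.56).
−ln(0.56) = 0.57982; z = 19738 × 0.57982 = 11444 m.

z ≈ 11400 m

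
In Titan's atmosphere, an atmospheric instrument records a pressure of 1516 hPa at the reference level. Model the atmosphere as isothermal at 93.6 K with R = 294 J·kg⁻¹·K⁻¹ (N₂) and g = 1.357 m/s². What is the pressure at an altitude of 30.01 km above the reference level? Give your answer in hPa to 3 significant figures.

P ≈ 345 hPa

Scale height: H = RT/g = 294 × 93.6 / 1.357 = 20279 m.
Barometric formula: P = P₀ exp(−z/H).
z/H = 30010/20279 = 1.4799; exp(−1.4799) = 0.22766.
P = 1516 × 0.22766 = 345.13 hPa.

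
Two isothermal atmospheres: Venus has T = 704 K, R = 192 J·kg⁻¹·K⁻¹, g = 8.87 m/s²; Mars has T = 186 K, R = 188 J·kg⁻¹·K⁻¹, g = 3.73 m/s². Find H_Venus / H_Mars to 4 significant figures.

H_Venus/H_Mars ≈ 1.626

H = RT/g for each body.
H_Venus = 192 × 704 / 8.87 = 15239 m.
H_Mars = 188 × 186 / 3.73 = 9374.8 m.
H_Venus/H_Mars = 15239/9374.8 = 1.6255.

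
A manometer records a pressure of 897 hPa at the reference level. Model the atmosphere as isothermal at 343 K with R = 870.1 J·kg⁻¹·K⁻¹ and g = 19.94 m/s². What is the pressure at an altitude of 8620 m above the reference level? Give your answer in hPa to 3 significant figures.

P ≈ 504 hPa

Scale height: H = RT/g = 870.1 × 343 / 19.94 = 14967 m.
Barometric formula: P = P₀ exp(−z/H).
z/H = 8620.0/14967 = 0.57593; exp(−0.57593) = 0.56218.
P = 897 × 0.56218 = 504.28 hPa.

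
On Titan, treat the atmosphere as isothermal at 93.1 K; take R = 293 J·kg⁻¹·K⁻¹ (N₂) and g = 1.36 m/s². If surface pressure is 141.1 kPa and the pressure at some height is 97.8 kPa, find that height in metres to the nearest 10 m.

Scale height: H = RT/g = 293 × 93.1 / 1.36 = 20058 m.
Invert the barometric formula: z = H ln(P₀/P).
P₀/P = 141.1/97.8 = 1.4427; ln(1.4427) = 0.36652.
z = 20058 × 0.36652 = 7351.7 m.

z ≈ 7350 m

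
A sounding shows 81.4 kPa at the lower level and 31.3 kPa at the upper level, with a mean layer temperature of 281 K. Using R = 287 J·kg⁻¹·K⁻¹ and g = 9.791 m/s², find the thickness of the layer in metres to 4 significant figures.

Δz ≈ 7872 m

Hypsometric equation: Δz = (R T̄/g) ln(P₁/P₂).
R T̄/g = 287 × 281 / 9.791 = 8236.9 m.
ln(81.4/31.3) = ln(2.6006) = 0.95574.
Δz = 8236.9 × 0.95574 = 7872.3 m.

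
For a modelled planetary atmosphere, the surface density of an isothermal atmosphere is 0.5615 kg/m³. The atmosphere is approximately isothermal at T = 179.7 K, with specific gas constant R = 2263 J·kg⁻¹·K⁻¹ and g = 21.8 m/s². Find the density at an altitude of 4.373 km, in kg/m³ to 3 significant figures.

ρ ≈ 0.444 kg/m³

Scale height: H = RT/g = 2263 × 179.7 / 21.8 = 18654 m.
In an isothermal atmosphere, density decays like pressure: ρ = ρ₀ exp(−z/H).
z/H = 4373.0/18654 = 0.23443; exp(−0.23443) = 0.79102.
ρ = 0.5615 × 0.79102 = 0.44416 kg/m³.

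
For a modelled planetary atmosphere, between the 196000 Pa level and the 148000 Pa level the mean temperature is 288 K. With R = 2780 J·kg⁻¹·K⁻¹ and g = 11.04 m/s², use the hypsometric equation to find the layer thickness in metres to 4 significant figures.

Δz ≈ 20370 m

Hypsometric equation: Δz = (R T̄/g) ln(P₁/P₂).
R T̄/g = 2780 × 288 / 11.04 = 72522 m.
ln(196000/148000) = ln(1.3243) = 0.28088.
Δz = 72522 × 0.28088 = 20370 m.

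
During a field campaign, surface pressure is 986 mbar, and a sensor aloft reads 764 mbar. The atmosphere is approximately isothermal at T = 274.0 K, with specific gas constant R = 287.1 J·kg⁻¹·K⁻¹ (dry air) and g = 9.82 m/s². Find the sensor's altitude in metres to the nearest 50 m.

z ≈ 2050 m

Scale height: H = RT/g = 287.1 × 274.0 / 9.82 = 8010.7 m.
Invert the barometric formula: z = H ln(P₀/P).
P₀/P = 986/764 = 1.2906; ln(1.2906) = 0.25511.
z = 8010.7 × 0.25511 = 2043.6 m.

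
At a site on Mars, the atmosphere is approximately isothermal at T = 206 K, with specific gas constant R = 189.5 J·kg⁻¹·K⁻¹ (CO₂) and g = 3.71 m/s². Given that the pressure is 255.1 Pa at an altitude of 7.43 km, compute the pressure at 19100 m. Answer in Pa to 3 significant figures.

P ≈ 84.1 Pa

Scale height: H = RT/g = 189.5 × 206 / 3.71 = 10522 m.
Between two levels, P₂ = P₁ exp(−Δz/H) with Δz = z₂ − z₁.
Δz = 19100 − 7430.0 = 11670 m; Δz/H = 11670/10522 = 1.1091.
P₂ = 255.1 × exp(−1.1091) = 255.1 × 0.32986 = 84.147 Pa.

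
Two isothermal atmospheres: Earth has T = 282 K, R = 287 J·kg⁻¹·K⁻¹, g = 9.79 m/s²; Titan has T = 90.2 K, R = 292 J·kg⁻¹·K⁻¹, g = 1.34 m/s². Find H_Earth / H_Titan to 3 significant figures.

H = RT/g for each body.
H_Earth = 287 × 282 / 9.79 = 8267.0 m.
H_Titan = 292 × 90.2 / 1.34 = 19656 m.
H_Earth/H_Titan = 8267.0/19656 = 0.42058.

H_Earth/H_Titan ≈ 0.421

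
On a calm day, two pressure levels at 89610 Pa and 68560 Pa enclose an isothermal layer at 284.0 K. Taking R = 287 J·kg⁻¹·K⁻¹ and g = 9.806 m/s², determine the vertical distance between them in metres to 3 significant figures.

Δz ≈ 2230 m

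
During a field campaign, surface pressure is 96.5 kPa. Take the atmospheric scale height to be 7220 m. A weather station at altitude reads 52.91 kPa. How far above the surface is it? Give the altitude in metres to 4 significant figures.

Invert the barometric formula: z = H ln(P₀/P).
P₀/P = 96.5/52.91 = 1.8239; ln(1.8239) = 0.60098.
z = 7220.0 × 0.60098 = 4339.1 m.

z ≈ 4339 m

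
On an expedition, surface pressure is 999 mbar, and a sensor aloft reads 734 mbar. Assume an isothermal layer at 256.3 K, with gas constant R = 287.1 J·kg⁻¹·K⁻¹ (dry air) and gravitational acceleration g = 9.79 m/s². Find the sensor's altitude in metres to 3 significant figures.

z ≈ 2320 m

Scale height: H = RT/g = 287.1 × 256.3 / 9.79 = 7516.2 m.
Invert the barometric formula: z = H ln(P₀/P).
P₀/P = 999/734 = 1.3610; ln(1.3610) = 0.30822.
z = 7516.2 × 0.30822 = 2316.6 m.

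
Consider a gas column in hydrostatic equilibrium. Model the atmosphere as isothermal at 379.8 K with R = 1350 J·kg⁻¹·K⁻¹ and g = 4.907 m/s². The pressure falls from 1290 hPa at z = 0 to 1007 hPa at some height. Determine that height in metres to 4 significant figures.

Scale height: H = RT/g = 1350 × 379.8 / 4.907 = 104490 m.
Invert the barometric formula: z = H ln(P₀/P).
P₀/P = 1290/1007 = 1.2810; ln(1.2810) = 0.24764.
z = 104490 × 0.24764 = 25876 m.

z ≈ 25880 m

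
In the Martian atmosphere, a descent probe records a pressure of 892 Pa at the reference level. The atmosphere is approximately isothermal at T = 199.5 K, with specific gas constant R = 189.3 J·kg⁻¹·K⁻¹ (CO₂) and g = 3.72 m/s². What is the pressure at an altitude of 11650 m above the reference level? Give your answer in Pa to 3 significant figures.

P ≈ 283 Pa

Scale height: H = RT/g = 189.3 × 199.5 / 3.72 = 10152 m.
Barometric formula: P = P₀ exp(−z/H).
z/H = 11650/10152 = 1.1476; exp(−1.1476) = 0.31740.
P = 892 × 0.31740 = 283.12 Pa.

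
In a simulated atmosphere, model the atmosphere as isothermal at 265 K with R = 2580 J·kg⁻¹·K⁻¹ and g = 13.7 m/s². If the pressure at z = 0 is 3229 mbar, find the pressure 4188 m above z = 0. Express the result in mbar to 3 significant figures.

P ≈ 2970 mbar

Scale height: H = RT/g = 2580 × 265 / 13.7 = 49905 m.
Barometric formula: P = P₀ exp(−z/H).
z/H = 4188.0/49905 = 0.083919; exp(−0.083919) = 0.91951.
P = 3229 × 0.91951 = 2969.1 mbar.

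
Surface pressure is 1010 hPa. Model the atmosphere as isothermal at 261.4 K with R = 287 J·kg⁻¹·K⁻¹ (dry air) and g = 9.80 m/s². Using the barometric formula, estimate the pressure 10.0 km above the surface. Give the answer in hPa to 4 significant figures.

Scale height: H = RT/g = 287 × 261.4 / 9.80 = 7655.3 m.
Barometric formula: P = P₀ exp(−z/H).
z/H = 10000/7655.3 = 1.3063; exp(−1.3063) = 0.27082.
P = 1010 × 0.27082 = 273.53 hPa.

P ≈ 273.5 hPa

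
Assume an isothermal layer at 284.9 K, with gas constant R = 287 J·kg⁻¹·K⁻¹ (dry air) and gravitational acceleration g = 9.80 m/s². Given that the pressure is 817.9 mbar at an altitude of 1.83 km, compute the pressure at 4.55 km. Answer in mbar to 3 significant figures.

P ≈ 590 mbar

Scale height: H = RT/g = 287 × 284.9 / 9.80 = 8343.5 m.
Between two levels, P₂ = P₁ exp(−Δz/H) with Δz = z₂ − z₁.
Δz = 4550.0 − 1830.0 = 2720.0 m; Δz/H = 2720.0/8343.5 = 0.32600.
P₂ = 817.9 × exp(−0.32600) = 817.9 × 0.72181 = 590.37 mbar.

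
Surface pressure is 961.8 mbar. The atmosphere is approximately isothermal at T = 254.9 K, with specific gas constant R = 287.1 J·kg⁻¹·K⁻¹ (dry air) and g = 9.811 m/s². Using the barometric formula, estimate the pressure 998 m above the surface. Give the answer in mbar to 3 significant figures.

P ≈ 841 mbar

Scale height: H = RT/g = 287.1 × 254.9 / 9.811 = 7459.2 m.
Barometric formula: P = P₀ exp(−z/H).
z/H = 998.00/7459.2 = 0.13379; exp(−0.13379) = 0.87477.
P = 961.8 × 0.87477 = 841.35 mbar.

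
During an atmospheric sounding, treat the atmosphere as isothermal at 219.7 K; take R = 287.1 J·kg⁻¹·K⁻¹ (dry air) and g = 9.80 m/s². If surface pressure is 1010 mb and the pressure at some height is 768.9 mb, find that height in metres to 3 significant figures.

z ≈ 1760 m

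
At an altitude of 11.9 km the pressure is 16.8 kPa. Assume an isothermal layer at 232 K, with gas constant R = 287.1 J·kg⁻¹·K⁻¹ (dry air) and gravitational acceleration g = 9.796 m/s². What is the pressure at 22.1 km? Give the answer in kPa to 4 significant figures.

P ≈ 3.748 kPa

Scale height: H = RT/g = 287.1 × 232 / 9.796 = 6799.4 m.
Between two levels, P₂ = P₁ exp(−Δz/H) with Δz = z₂ − z₁.
Δz = 22100 − 11900 = 10200 m; Δz/H = 10200/6799.4 = 1.5001.
P₂ = 16.8 × exp(−1.5001) = 16.8 × 0.22311 = 3.7482 kPa.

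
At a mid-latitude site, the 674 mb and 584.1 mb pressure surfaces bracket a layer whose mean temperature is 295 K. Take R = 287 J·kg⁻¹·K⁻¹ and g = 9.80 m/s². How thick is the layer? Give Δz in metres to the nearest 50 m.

Hypsometric equation: Δz = (R T̄/g) ln(P₁/P₂).
R T̄/g = 287 × 295 / 9.80 = 8639.3 m.
ln(674/584.1) = ln(1.1539) = 0.14315.
Δz = 8639.3 × 0.14315 = 1236.7 m.

Δz ≈ 1250 m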